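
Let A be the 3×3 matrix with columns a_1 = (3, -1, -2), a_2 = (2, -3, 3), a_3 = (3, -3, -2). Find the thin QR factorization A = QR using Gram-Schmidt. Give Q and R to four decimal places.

Q = [[0.8018, 0.2937, -0.5205], [-0.2673, -0.6028, -0.7518], [-0.5345, 0.7419, -0.4048]], R = [[3.7417, 0.8018, 4.2762], [0.0000, 4.6214, 1.2056], [0.0000, 0.0000, 1.5036]]

a_1 = (3, -1, -2); ‖a_1‖ = 3.7417, so e_1 = (0.8018, -0.2673, -0.5345).
e_1·a_2 = 0.8018·2 + (-0.2673)·(-3) + (-0.5345)·3 = 0.8018.
u_2 = a_2 − 0.8018·e_1 = (1.3571, -2.7857, 3.4286).
‖u_2‖ = 4.6214, so e_2 = (0.2937, -0.6028, 0.7419).
e_1·a_3 = 0.8018·3 + (-0.2673)·(-3) + (-0.5345)·(-2) = 4.2762; e_2·a_3 = 0.2937·3 + (-0.6028)·(-3) + 0.7419·(-2) = 1.2056.
u_3 = a_3 − 4.2762·e_1 − 1.2056·e_2 = (-0.7826, -1.1304, -0.6087).
‖u_3‖ = 1.5036, so e_3 = (-0.5205, -0.7518, -0.4048).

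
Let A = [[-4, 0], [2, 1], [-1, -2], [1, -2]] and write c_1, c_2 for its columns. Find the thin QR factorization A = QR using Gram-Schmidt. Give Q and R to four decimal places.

Q = [[-0.8528, 0.1225], [0.4264, 0.2755], [-0.2132, -0.6429], [0.2132, -0.7041]], R = [[4.6904, 0.4264], [0.0000, 2.9695]]

e_1 = c_1/‖c_1‖ = (-4, 2, -1, 1)/4.6904 = (-0.8528, 0.4264, -0.2132, 0.2132).
r_{12} = e_1·c_2 = 0.4264.
u_2 = c_2 − 0.4264·e_1 = (0.3636, 0.8182, -1.9091, -2.0909).
‖u_2‖ = 2.9695, so e_2 = (0.1225, 0.2755, -0.6429, -0.7041).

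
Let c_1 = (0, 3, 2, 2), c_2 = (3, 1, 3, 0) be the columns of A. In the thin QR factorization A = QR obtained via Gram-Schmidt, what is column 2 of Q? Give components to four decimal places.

q_2 = (0.7951, -0.1559, 0.5145, -0.2806)

q_1 = c_1/‖c_1‖ = (0, 3, 2, 2)/4.1231 = (0.0000, 0.7276, 0.4851, 0.4851).
r_{12} = q_1·c_2 = 2.1828.
u_2 = c_2 − 2.1828·q_1 = (3.0000, -0.5882, 1.9412, -1.0588).
‖u_2‖ = 3.7730, so q_2 = (0.7951, -0.1559, 0.5145, -0.2806).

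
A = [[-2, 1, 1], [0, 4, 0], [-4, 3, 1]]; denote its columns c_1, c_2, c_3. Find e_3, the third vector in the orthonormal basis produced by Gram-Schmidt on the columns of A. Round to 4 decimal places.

e_3 = (0.8889, 0.1111, -0.4444)

c_1 = (-2, 0, -4); ‖c_1‖ = 4.4721, so e_1 = (-0.4472, 0.0000, -0.8944).
e_1·c_2 = (-0.4472)·1 + 0.0000·4 + (-0.8944)·3 = -3.1305.
u_2 = c_2 + 3.1305·e_1 = (-0.4000, 4.0000, 0.2000).
‖u_2‖ = 4.0249, so e_2 = (-0.0994, 0.9938, 0.0497).
e_1·c_3 = (-0.4472)·1 + 0.0000·0 + (-0.8944)·1 = -1.3416; e_2·c_3 = (-0.0994)·1 + 0.9938·0 + 0.0497·1 = -0.0497.
u_3 = c_3 + 1.3416·e_1 + 0.0497·e_2 = (0.3951, 0.0494, -0.1975).
‖u_3‖ = 0.4444, so e_3 = (0.8889, 0.1111, -0.4444).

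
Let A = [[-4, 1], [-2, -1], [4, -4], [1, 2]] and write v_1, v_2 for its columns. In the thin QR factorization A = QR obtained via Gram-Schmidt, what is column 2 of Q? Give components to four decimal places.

e_1 = v_1/‖v_1‖ = (-4, -2, 4, 1)/6.0828 = (-0.6576, -0.3288, 0.6576, 0.1644).
r_{12} = e_1·v_2 = -2.6304.
u_2 = v_2 + 2.6304·e_1 = (-0.7297, -1.8649, -2.2703, 2.4324).
‖u_2‖ = 3.8834, so e_2 = (-0.1879, -0.4802, -0.5846, 0.6264).

e_2 = (-0.1879, -0.4802, -0.5846, 0.6264)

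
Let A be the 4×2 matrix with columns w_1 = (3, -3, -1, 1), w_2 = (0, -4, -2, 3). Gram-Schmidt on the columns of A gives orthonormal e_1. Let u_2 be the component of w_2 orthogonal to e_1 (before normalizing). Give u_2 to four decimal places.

w_1 = (3, -3, -1, 1); ‖w_1‖ = 4.4721, so e_1 = (0.6708, -0.6708, -0.2236, 0.2236).
e_1·w_2 = 0.6708·0 + (-0.6708)·(-4) + (-0.2236)·(-2) + 0.2236·3 = 3.8013.
u_2 = w_2 − 3.8013·e_1 = (-2.5500, -1.4500, -1.1500, 2.1500).

u_2 = (-2.5500, -1.4500, -1.1500, 2.1500)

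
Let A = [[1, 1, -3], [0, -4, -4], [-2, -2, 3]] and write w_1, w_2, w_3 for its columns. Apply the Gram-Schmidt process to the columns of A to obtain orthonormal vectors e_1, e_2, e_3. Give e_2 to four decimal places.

e_2 = (0.0000, -1.0000, 0.0000)

w_1 = (1, 0, -2); ‖w_1‖ = 2.2361, so e_1 = (0.4472, 0.0000, -0.8944).
e_1·w_2 = 0.4472·1 + 0.0000·(-4) + (-0.8944)·(-2) = 2.2361.
u_2 = w_2 − 2.2361·e_1 = (0.0000, -4.0000, 0.0000).
‖u_2‖ = 4.0000, so e_2 = (0.0000, -1.0000, 0.0000).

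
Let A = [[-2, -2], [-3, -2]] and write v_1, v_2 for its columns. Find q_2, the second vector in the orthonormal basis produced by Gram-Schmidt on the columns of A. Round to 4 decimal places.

q_1 = v_1/‖v_1‖ = (-2, -3)/3.6056 = (-0.5547, -0.8321).
r_{12} = q_1·v_2 = 2.7735.
u_2 = v_2 − 2.7735·q_1 = (-0.4615, 0.3077).
‖u_2‖ = 0.5547, so q_2 = (-0.8321, 0.5547).

q_2 = (-0.8321, 0.5547)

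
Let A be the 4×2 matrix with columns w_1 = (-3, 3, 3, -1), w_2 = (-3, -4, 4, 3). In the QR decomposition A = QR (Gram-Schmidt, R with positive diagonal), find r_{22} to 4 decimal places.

q_1 = w_1/‖w_1‖ = (-3, 3, 3, -1)/5.2915 = (-0.5669, 0.5669, 0.5669, -0.1890).
r_{12} = q_1·w_2 = 1.1339.
u_2 = w_2 − 1.1339·q_1 = (-2.3571, -4.6429, 3.3571, 3.2143).
r_{22} = ‖u_2‖ = 6.9796.

r_{22} = 6.9796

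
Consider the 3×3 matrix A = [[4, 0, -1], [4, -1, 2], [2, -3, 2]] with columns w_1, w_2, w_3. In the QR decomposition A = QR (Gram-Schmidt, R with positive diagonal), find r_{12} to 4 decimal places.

q_1 = w_1/‖w_1‖ = (4, 4, 2)/6.0000 = (0.6667, 0.6667, 0.3333).
r_{12} = q_1·w_2 = -1.6667.

r_{12} = -1.6667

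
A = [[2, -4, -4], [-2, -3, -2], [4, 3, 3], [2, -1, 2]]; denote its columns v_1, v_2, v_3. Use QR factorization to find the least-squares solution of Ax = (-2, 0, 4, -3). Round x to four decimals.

q_1 = v_1/‖v_1‖ = (2, -2, 4, 2)/5.2915 = (0.3780, -0.3780, 0.7559, 0.3780).
r_{12} = q_1·v_2 = 1.5119.
u_2 = v_2 − 1.5119·q_1 = (-4.5714, -2.4286, 1.8571, -1.5714).
‖u_2‖ = 5.7196, so q_2 = (-0.7993, -0.4246, 0.3247, -0.2747).
r_{13} = q_1·v_3 = 2.2678; r_{23} = q_2·v_3 = 4.4708.
u_3 = v_3 − 2.2678·q_1 − 4.4708·q_2 = (-1.2838, 0.7555, -0.1659, 2.3712).
‖u_3‖ = 2.8052, so q_3 = (-0.4577, 0.2693, -0.0592, 0.8453).
Qᵀb = (1.1339, 3.7215, -1.8571).
Back-substitute: x_3 = -1.8571/2.8052 = -0.6620.
x_2 = (3.7215 − 4.4708·(-0.6620))/5.7196 = 1.1681.
x_1 = (1.1339 − 1.5119·1.1681 − 2.2678·(-0.6620))/5.2915 = 0.1643.

x = (0.1643, 1.1681, -0.6620)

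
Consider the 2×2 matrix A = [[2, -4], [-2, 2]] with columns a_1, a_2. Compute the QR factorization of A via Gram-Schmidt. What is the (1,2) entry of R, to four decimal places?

r_{12} = -4.2426

q_1 = a_1/‖a_1‖ = (2, -2)/2.8284 = (0.7071, -0.7071).
r_{12} = q_1·a_2 = -4.2426.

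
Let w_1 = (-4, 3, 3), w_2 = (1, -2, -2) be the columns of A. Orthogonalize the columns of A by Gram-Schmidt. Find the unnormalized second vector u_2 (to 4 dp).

u_2 = (-0.8824, -0.5882, -0.5882)

w_1 = (-4, 3, 3); ‖w_1‖ = 5.8310, so q_1 = (-0.6860, 0.5145, 0.5145).
q_1·w_2 = (-0.6860)·1 + 0.5145·(-2) + 0.5145·(-2) = -2.7440.
u_2 = w_2 + 2.7440·q_1 = (-0.8824, -0.5882, -0.5882).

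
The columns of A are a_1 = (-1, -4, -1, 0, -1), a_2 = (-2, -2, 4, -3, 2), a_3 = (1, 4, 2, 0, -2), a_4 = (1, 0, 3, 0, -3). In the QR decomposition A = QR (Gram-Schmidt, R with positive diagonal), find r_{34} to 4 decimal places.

r_{34} = 3.9923

a_1 = (-1, -4, -1, 0, -1); ‖a_1‖ = 4.3589, so e_1 = (-0.2294, -0.9177, -0.2294, 0.0000, -0.2294).
e_1·a_2 = (-0.2294)·(-2) + (-0.9177)·(-2) + (-0.2294)·4 + 0.0000·(-3) + (-0.2294)·2 = 0.9177.
u_2 = a_2 − 0.9177·e_1 = (-1.7895, -1.1579, 4.2105, -3.0000, 2.2105).
‖u_2‖ = 6.0131, so e_2 = (-0.2976, -0.1926, 0.7002, -0.4989, 0.3676).
e_1·a_3 = (-0.2294)·1 + (-0.9177)·4 + (-0.2294)·2 + 0.0000·0 + (-0.2294)·(-2) = -3.9001; e_2·a_3 = (-0.2976)·1 + (-0.1926)·4 + 0.7002·2 + (-0.4989)·0 + 0.3676·(-2) = -0.4026.
u_3 = a_3 + 3.9001·e_1 + 0.4026·e_2 = (-0.0146, 0.3435, 1.3872, -0.2009, -2.7467).
‖u_3‖ = 3.1028, so e_3 = (-0.0047, 0.1107, 0.4471, -0.0647, -0.8852).
r_{34} = e_3·a_4 = 3.9923.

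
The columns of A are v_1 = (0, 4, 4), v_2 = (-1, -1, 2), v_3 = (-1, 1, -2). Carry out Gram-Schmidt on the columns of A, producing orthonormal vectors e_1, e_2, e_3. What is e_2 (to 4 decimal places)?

e_2 = (-0.4264, -0.6396, 0.6396)

v_1 = (0, 4, 4); ‖v_1‖ = 5.6569, so e_1 = (0.0000, 0.7071, 0.7071).
e_1·v_2 = 0.0000·(-1) + 0.7071·(-1) + 0.7071·2 = 0.7071.
u_2 = v_2 − 0.7071·e_1 = (-1.0000, -1.5000, 1.5000).
‖u_2‖ = 2.3452, so e_2 = (-0.4264, -0.6396, 0.6396).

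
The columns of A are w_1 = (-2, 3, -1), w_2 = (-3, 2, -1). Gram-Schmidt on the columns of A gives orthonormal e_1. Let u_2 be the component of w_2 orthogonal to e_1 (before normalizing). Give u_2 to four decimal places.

u_2 = (-1.1429, -0.7857, -0.0714)

w_1 = (-2, 3, -1); ‖w_1‖ = 3.7417, so e_1 = (-0.5345, 0.8018, -0.2673).
e_1·w_2 = (-0.5345)·(-3) + 0.8018·2 + (-0.2673)·(-1) = 3.4744.
u_2 = w_2 − 3.4744·e_1 = (-1.1429, -0.7857, -0.0714).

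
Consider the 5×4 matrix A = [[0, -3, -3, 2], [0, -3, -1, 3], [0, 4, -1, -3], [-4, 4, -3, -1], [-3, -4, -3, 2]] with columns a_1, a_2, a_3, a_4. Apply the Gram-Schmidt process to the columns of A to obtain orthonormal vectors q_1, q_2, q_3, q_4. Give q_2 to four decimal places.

q_2 = (-0.3711, -0.3711, 0.4948, 0.4156, -0.5541)

a_1 = (0, 0, 0, -4, -3); ‖a_1‖ = 5.0000, so q_1 = (0.0000, 0.0000, 0.0000, -0.8000, -0.6000).
q_1·a_2 = 0.0000·(-3) + 0.0000·(-3) + 0.0000·4 + (-0.8000)·4 + (-0.6000)·(-4) = -0.8000.
u_2 = a_2 + 0.8000·q_1 = (-3.0000, -3.0000, 4.0000, 3.3600, -4.4800).
‖u_2‖ = 8.0846, so q_2 = (-0.3711, -0.3711, 0.4948, 0.4156, -0.5541).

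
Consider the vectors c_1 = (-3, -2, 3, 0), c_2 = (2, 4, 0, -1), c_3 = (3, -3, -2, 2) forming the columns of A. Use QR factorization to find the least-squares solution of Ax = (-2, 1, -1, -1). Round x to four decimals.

x = (-1.0000, -1.0000, -1.0000)

q_1 = c_1/‖c_1‖ = (-3, -2, 3, 0)/4.6904 = (-0.6396, -0.4264, 0.6396, 0.0000).
r_{12} = q_1·c_2 = -2.9848.
u_2 = c_2 + 2.9848·q_1 = (0.0909, 2.7273, 1.9091, -1.0000).
‖u_2‖ = 3.4772, so q_2 = (0.0261, 0.7843, 0.5490, -0.2876).
r_{13} = q_1·c_3 = -1.9188; r_{23} = q_2·c_3 = -3.9478.
u_3 = c_3 + 1.9188·q_1 + 3.9478·q_2 = (1.8759, -0.7218, 1.3947, 0.8647).
‖u_3‖ = 2.5948, so q_3 = (0.7230, -0.2782, 0.5375, 0.3332).
Qᵀb = (0.2132, 0.4706, -2.5948).
Back-substitute: x_3 = -2.5948/2.5948 = -1.0000.
x_2 = (0.4706 + 3.9478·(-1.0000))/3.4772 = -1.0000.
x_1 = (0.2132 + 2.9848·(-1.0000) + 1.9188·(-1.0000))/4.6904 = -1.0000.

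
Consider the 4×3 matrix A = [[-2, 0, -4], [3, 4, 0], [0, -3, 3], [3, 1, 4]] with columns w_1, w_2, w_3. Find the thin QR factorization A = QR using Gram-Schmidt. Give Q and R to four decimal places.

Q = [[-0.4264, 0.3434, -0.6386], [0.6396, 0.4921, -0.4677], [0.0000, -0.7554, -0.6096], [0.6396, -0.2632, 0.0419]], R = [[4.6904, 3.1980, 4.2640], [0.0000, 3.9715, -4.6925], [0.0000, 0.0000, 0.8935]]

e_1 = w_1/‖w_1‖ = (-2, 3, 0, 3)/4.6904 = (-0.4264, 0.6396, 0.0000, 0.6396).
r_{12} = e_1·w_2 = 3.1980.
u_2 = w_2 − 3.1980·e_1 = (1.3636, 1.9545, -3.0000, -1.0455).
‖u_2‖ = 3.9715, so e_2 = (0.3434, 0.4921, -0.7554, -0.2632).
r_{13} = e_1·w_3 = 4.2640; r_{23} = e_2·w_3 = -4.6925.
u_3 = w_3 − 4.2640·e_1 + 4.6925·e_2 = (-0.5706, -0.4179, -0.5447, 0.0375).
‖u_3‖ = 0.8935, so e_3 = (-0.6386, -0.4677, -0.6096, 0.0419).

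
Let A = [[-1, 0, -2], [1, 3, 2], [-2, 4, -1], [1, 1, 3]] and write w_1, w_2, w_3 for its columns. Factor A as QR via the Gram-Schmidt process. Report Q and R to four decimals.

w_1 = (-1, 1, -2, 1); ‖w_1‖ = 2.6458, so q_1 = (-0.3780, 0.3780, -0.7559, 0.3780).
q_1·w_2 = (-0.3780)·0 + 0.3780·3 + (-0.7559)·4 + 0.3780·1 = -1.5119.
u_2 = w_2 + 1.5119·q_1 = (-0.5714, 3.5714, 2.8571, 1.5714).
‖u_2‖ = 4.8697, so q_2 = (-0.1173, 0.7334, 0.5867, 0.3227).
q_1·w_3 = (-0.3780)·(-2) + 0.3780·2 + (-0.7559)·(-1) + 0.3780·3 = 3.4017; q_2·w_3 = (-0.1173)·(-2) + 0.7334·2 + 0.5867·(-1) + 0.3227·3 = 2.0828.
u_3 = w_3 − 3.4017·q_1 − 2.0828·q_2 = (-0.4699, -0.8133, 0.3494, 1.0422).
‖u_3‖ = 1.4458, so q_3 = (-0.3250, -0.5625, 0.2417, 0.7208).

Q = [[-0.3780, -0.1173, -0.3250], [0.3780, 0.7334, -0.5625], [-0.7559, 0.5867, 0.2417], [0.3780, 0.3227, 0.7208]], R = [[2.6458, -1.5119, 3.4017], [0.0000, 4.8697, 2.0828], [0.0000, 0.0000, 1.4458]]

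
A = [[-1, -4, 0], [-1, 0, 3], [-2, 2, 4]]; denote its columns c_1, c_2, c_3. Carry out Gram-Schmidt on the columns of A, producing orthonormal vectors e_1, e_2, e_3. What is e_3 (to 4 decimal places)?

c_1 = (-1, -1, -2); ‖c_1‖ = 2.4495, so e_1 = (-0.4082, -0.4082, -0.8165).
e_1·c_2 = (-0.4082)·(-4) + (-0.4082)·0 + (-0.8165)·2 = 0.0000.
u_2 = c_2 + 0.0000·e_1 = (-4.0000, 0.0000, 2.0000).
‖u_2‖ = 4.4721, so e_2 = (-0.8944, 0.0000, 0.4472).
e_1·c_3 = (-0.4082)·0 + (-0.4082)·3 + (-0.8165)·4 = -4.4907; e_2·c_3 = (-0.8944)·0 + 0.0000·3 + 0.4472·4 = 1.7889.
u_3 = c_3 + 4.4907·e_1 − 1.7889·e_2 = (-0.2333, 1.1667, -0.4667).
‖u_3‖ = 1.2780, so e_3 = (-0.1826, 0.9129, -0.3651).

e_3 = (-0.1826, 0.9129, -0.3651)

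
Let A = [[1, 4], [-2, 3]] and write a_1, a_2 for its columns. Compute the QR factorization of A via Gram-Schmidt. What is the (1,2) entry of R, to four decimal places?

r_{12} = -0.8944

q_1 = a_1/‖a_1‖ = (1, -2)/2.2361 = (0.4472, -0.8944).
r_{12} = q_1·a_2 = -0.8944.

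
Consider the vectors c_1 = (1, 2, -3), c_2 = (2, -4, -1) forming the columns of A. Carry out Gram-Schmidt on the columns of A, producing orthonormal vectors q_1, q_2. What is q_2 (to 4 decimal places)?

c_1 = (1, 2, -3); ‖c_1‖ = 3.7417, so q_1 = (0.2673, 0.5345, -0.8018).
q_1·c_2 = 0.2673·2 + 0.5345·(-4) + (-0.8018)·(-1) = -0.8018.
u_2 = c_2 + 0.8018·q_1 = (2.2143, -3.5714, -1.6429).
‖u_2‖ = 4.5119, so q_2 = (0.4908, -0.7916, -0.3641).

q_2 = (0.4908, -0.7916, -0.3641)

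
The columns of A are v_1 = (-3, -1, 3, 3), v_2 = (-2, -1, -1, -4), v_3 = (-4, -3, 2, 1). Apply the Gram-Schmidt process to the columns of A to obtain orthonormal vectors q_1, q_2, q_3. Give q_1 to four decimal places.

q_1 = v_1/‖v_1‖ = (-3, -1, 3, 3)/5.2915 = (-0.5669, -0.1890, 0.5669, 0.5669).

q_1 = (-0.5669, -0.1890, 0.5669, 0.5669)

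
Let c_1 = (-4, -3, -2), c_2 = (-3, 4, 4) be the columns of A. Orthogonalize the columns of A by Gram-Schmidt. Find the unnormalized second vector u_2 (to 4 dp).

u_2 = (-4.1034, 3.1724, 3.4483)

c_1 = (-4, -3, -2); ‖c_1‖ = 5.3852, so e_1 = (-0.7428, -0.5571, -0.3714).
e_1·c_2 = (-0.7428)·(-3) + (-0.5571)·4 + (-0.3714)·4 = -1.4856.
u_2 = c_2 + 1.4856·e_1 = (-4.1034, 3.1724, 3.4483).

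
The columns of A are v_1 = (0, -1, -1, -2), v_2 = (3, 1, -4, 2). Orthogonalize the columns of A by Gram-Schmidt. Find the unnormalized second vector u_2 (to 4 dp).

u_2 = (3.0000, 0.8333, -4.1667, 1.6667)

e_1 = v_1/‖v_1‖ = (0, -1, -1, -2)/2.4495 = (0.0000, -0.4082, -0.4082, -0.8165).
r_{12} = e_1·v_2 = -0.4082.
u_2 = v_2 + 0.4082·e_1 = (3.0000, 0.8333, -4.1667, 1.6667).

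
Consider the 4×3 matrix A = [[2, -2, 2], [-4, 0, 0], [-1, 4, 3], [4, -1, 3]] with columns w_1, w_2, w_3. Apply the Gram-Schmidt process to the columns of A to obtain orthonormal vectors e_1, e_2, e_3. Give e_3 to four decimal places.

w_1 = (2, -4, -1, 4); ‖w_1‖ = 6.0828, so e_1 = (0.3288, -0.6576, -0.1644, 0.6576).
e_1·w_2 = 0.3288·(-2) + (-0.6576)·0 + (-0.1644)·4 + 0.6576·(-1) = -1.9728.
u_2 = w_2 + 1.9728·e_1 = (-1.3514, -1.2973, 3.6757, 0.2973).
‖u_2‖ = 4.1362, so e_2 = (-0.3267, -0.3136, 0.8887, 0.0719).
e_1·w_3 = 0.3288·2 + (-0.6576)·0 + (-0.1644)·3 + 0.6576·3 = 2.1372; e_2·w_3 = (-0.3267)·2 + (-0.3136)·0 + 0.8887·3 + 0.0719·3 = 2.2282.
u_3 = w_3 − 2.1372·e_1 − 2.2282·e_2 = (2.0253, 2.1043, 1.3712, 1.4344).
‖u_3‖ = 3.5310, so e_3 = (0.5736, 0.5959, 0.3884, 0.4062).

e_3 = (0.5736, 0.5959, 0.3884, 0.4062)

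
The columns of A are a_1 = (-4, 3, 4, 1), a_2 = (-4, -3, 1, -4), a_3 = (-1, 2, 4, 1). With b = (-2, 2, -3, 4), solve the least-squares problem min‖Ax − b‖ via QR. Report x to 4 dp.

a_1 = (-4, 3, 4, 1); ‖a_1‖ = 6.4807, so q_1 = (-0.6172, 0.4629, 0.6172, 0.1543).
q_1·a_2 = (-0.6172)·(-4) + 0.4629·(-3) + 0.6172·1 + 0.1543·(-4) = 1.0801.
u_2 = a_2 − 1.0801·q_1 = (-3.3333, -3.5000, 0.3333, -4.1667).
‖u_2‖ = 6.3901, so q_2 = (-0.5216, -0.5477, 0.0522, -0.6521).
q_1·a_3 = (-0.6172)·(-1) + 0.4629·2 + 0.6172·4 + 0.1543·1 = 4.1662; q_2·a_3 = (-0.5216)·(-1) + (-0.5477)·2 + 0.0522·4 + (-0.6521)·1 = -1.0172.
u_3 = a_3 − 4.1662·q_1 + 1.0172·q_2 = (1.0408, -0.4857, 1.4816, -0.3061).
‖u_3‖ = 1.8995, so q_3 = (0.5479, -0.2557, 0.7800, -0.1612).
Qᵀb = (0.9258, -2.8169, -4.5919).
Back-substitute: x_3 = -4.5919/1.8995 = -2.4174.
x_2 = (-2.8169 + 1.0172·(-2.4174))/6.3901 = -0.8256.
x_1 = (0.9258 − 1.0801·(-0.8256) − 4.1662·(-2.4174))/6.4807 = 1.8345.

x = (1.8345, -0.8256, -2.4174)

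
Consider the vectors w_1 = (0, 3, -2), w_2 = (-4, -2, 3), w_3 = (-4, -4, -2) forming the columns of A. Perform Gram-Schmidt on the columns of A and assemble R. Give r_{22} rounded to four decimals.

r_{22} = 4.2336

e_1 = w_1/‖w_1‖ = (0, 3, -2)/3.6056 = (0.0000, 0.8321, -0.5547).
r_{12} = e_1·w_2 = -3.3282.
u_2 = w_2 + 3.3282·e_1 = (-4.0000, 0.7692, 1.1538).
r_{22} = ‖u_2‖ = 4.2336.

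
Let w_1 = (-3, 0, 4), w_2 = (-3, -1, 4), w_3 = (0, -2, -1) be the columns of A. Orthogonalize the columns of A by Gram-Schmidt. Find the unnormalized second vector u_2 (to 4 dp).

u_2 = (0.0000, -1.0000, 0.0000)

w_1 = (-3, 0, 4); ‖w_1‖ = 5.0000, so q_1 = (-0.6000, 0.0000, 0.8000).
q_1·w_2 = (-0.6000)·(-3) + 0.0000·(-1) + 0.8000·4 = 5.0000.
u_2 = w_2 − 5.0000·q_1 = (0.0000, -1.0000, 0.0000).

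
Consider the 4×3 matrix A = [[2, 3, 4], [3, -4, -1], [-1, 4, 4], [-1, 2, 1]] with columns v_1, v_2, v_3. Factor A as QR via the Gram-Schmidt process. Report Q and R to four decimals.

Q = [[0.5164, 0.7731, -0.3605], [0.7746, -0.2689, 0.4629], [-0.2582, 0.5378, 0.7990], [-0.2582, 0.2017, -0.1315]], R = [[3.8730, -3.0984, 0.0000], [0.0000, 5.9498, 5.7145], [0.0000, 0.0000, 1.1596]]

q_1 = v_1/‖v_1‖ = (2, 3, -1, -1)/3.8730 = (0.5164, 0.7746, -0.2582, -0.2582).
r_{12} = q_1·v_2 = -3.0984.
u_2 = v_2 + 3.0984·q_1 = (4.6000, -1.6000, 3.2000, 1.2000).
‖u_2‖ = 5.9498, so q_2 = (0.7731, -0.2689, 0.5378, 0.2017).
r_{13} = q_1·v_3 = 0.0000; r_{23} = q_2·v_3 = 5.7145.
u_3 = v_3 + 0.0000·q_1 − 5.7145·q_2 = (-0.4181, 0.5367, 0.9266, -0.1525).
‖u_3‖ = 1.1596, so q_3 = (-0.3605, 0.4629, 0.7990, -0.1315).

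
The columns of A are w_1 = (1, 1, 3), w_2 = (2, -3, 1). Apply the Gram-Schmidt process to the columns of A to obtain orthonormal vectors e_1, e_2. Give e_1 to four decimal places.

e_1 = (0.3015, 0.3015, 0.9045)

w_1 = (1, 1, 3); ‖w_1‖ = 3.3166, so e_1 = (0.3015, 0.3015, 0.9045).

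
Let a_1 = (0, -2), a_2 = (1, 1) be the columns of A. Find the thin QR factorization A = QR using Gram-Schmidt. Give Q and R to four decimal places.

q_1 = a_1/‖a_1‖ = (0, -2)/2.0000 = (0.0000, -1.0000).
r_{12} = q_1·a_2 = -1.0000.
u_2 = a_2 + 1.0000·q_1 = (1.0000, 0.0000).
‖u_2‖ = 1.0000, so q_2 = (1.0000, 0.0000).

Q = [[0.0000, 1.0000], [-1.0000, 0.0000]], R = [[2.0000, -1.0000], [0.0000, 1.0000]]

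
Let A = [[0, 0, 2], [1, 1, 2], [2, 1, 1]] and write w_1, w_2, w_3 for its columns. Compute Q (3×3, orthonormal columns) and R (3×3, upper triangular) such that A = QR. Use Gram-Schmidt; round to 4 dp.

Q = [[0.0000, 0.0000, 1.0000], [0.4472, 0.8944, 0.0000], [0.8944, -0.4472, 0.0000]], R = [[2.2361, 1.3416, 1.7889], [0.0000, 0.4472, 1.3416], [0.0000, 0.0000, 2.0000]]

q_1 = w_1/‖w_1‖ = (0, 1, 2)/2.2361 = (0.0000, 0.4472, 0.8944).
r_{12} = q_1·w_2 = 1.3416.
u_2 = w_2 − 1.3416·q_1 = (0.0000, 0.4000, -0.2000).
‖u_2‖ = 0.4472, so q_2 = (0.0000, 0.8944, -0.4472).
r_{13} = q_1·w_3 = 1.7889; r_{23} = q_2·w_3 = 1.3416.
u_3 = w_3 − 1.7889·q_1 − 1.3416·q_2 = (2.0000, 0.0000, 0.0000).
‖u_3‖ = 2.0000, so q_3 = (1.0000, 0.0000, 0.0000).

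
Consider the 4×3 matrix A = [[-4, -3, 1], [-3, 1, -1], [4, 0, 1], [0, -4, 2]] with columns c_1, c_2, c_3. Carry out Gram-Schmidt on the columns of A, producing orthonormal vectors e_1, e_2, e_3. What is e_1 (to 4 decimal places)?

e_1 = c_1/‖c_1‖ = (-4, -3, 4, 0)/6.4031 = (-0.6247, -0.4685, 0.6247, 0.0000).

e_1 = (-0.6247, -0.4685, 0.6247, 0.0000)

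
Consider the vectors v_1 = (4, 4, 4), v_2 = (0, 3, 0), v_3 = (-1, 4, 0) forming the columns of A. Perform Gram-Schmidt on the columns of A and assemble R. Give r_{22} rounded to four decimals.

r_{22} = 2.4495

v_1 = (4, 4, 4); ‖v_1‖ = 6.9282, so q_1 = (0.5774, 0.5774, 0.5774).
q_1·v_2 = 0.5774·0 + 0.5774·3 + 0.5774·0 = 1.7321.
u_2 = v_2 − 1.7321·q_1 = (-1.0000, 2.0000, -1.0000).
r_{22} = ‖u_2‖ = 2.4495.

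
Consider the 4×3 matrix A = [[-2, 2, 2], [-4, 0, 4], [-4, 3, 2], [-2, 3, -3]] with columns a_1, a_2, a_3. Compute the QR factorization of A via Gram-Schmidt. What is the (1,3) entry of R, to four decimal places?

r_{13} = -3.4785

a_1 = (-2, -4, -4, -2); ‖a_1‖ = 6.3246, so e_1 = (-0.3162, -0.6325, -0.6325, -0.3162).
r_{13} = e_1·a_3 = -3.4785.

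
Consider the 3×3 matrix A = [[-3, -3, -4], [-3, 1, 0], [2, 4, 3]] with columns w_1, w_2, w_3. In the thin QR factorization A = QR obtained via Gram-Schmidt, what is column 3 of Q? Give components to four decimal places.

w_1 = (-3, -3, 2); ‖w_1‖ = 4.6904, so q_1 = (-0.6396, -0.6396, 0.4264).
q_1·w_2 = (-0.6396)·(-3) + (-0.6396)·1 + 0.4264·4 = 2.9848.
u_2 = w_2 − 2.9848·q_1 = (-1.0909, 2.9091, 2.7273).
‖u_2‖ = 4.1341, so q_2 = (-0.2639, 0.7037, 0.6597).
q_1·w_3 = (-0.6396)·(-4) + (-0.6396)·0 + 0.4264·3 = 3.8376; q_2·w_3 = (-0.2639)·(-4) + 0.7037·0 + 0.6597·3 = 3.0346.
u_3 = w_3 − 3.8376·q_1 − 3.0346·q_2 = (-0.7447, 0.3191, -0.6383).
‖u_3‖ = 1.0314, so q_3 = (-0.7220, 0.3094, -0.6189).

q_3 = (-0.7220, 0.3094, -0.6189)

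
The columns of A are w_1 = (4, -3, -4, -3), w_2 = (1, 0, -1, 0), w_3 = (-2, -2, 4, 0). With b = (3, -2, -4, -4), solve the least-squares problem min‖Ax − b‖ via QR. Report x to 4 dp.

x = (1.2500, -3.7500, -0.7500)

w_1 = (4, -3, -4, -3); ‖w_1‖ = 7.0711, so e_1 = (0.5657, -0.4243, -0.5657, -0.4243).
e_1·w_2 = 0.5657·1 + (-0.4243)·0 + (-0.5657)·(-1) + (-0.4243)·0 = 1.1314.
u_2 = w_2 − 1.1314·e_1 = (0.3600, 0.4800, -0.3600, 0.4800).
‖u_2‖ = 0.8485, so e_2 = (0.4243, 0.5657, -0.4243, 0.5657).
e_1·w_3 = 0.5657·(-2) + (-0.4243)·(-2) + (-0.5657)·4 + (-0.4243)·0 = -2.5456; e_2·w_3 = 0.4243·(-2) + 0.5657·(-2) + (-0.4243)·4 + 0.5657·0 = -3.6770.
u_3 = w_3 + 2.5456·e_1 + 3.6770·e_2 = (1.0000, -1.0000, 1.0000, 1.0000).
‖u_3‖ = 2.0000, so e_3 = (0.5000, -0.5000, 0.5000, 0.5000).
Qᵀb = (6.5054, -0.4243, -1.5000).
Back-substitute: x_3 = -1.5000/2.0000 = -0.7500.
x_2 = (-0.4243 + 3.6770·(-0.7500))/0.8485 = -3.7500.
x_1 = (6.5054 − 1.1314·(-3.7500) + 2.5456·(-0.7500))/7.0711 = 1.2500.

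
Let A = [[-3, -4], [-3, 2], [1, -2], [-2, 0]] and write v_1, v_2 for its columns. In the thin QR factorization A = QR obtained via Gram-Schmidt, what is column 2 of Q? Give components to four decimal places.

v_1 = (-3, -3, 1, -2); ‖v_1‖ = 4.7958, so q_1 = (-0.6255, -0.6255, 0.2085, -0.4170).
q_1·v_2 = (-0.6255)·(-4) + (-0.6255)·2 + 0.2085·(-2) + (-0.4170)·0 = 0.8341.
u_2 = v_2 − 0.8341·q_1 = (-3.4783, 2.5217, -2.1739, 0.3478).
‖u_2‖ = 4.8275, so q_2 = (-0.7205, 0.5224, -0.4503, 0.0721).

q_2 = (-0.7205, 0.5224, -0.4503, 0.0721)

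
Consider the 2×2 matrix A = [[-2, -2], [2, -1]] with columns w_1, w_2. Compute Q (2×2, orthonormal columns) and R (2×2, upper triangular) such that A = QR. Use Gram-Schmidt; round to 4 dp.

e_1 = w_1/‖w_1‖ = (-2, 2)/2.8284 = (-0.7071, 0.7071).
r_{12} = e_1·w_2 = 0.7071.
u_2 = w_2 − 0.7071·e_1 = (-1.5000, -1.5000).
‖u_2‖ = 2.1213, so e_2 = (-0.7071, -0.7071).

Q = [[-0.7071, -0.7071], [0.7071, -0.7071]], R = [[2.8284, 0.7071], [0.0000, 2.1213]]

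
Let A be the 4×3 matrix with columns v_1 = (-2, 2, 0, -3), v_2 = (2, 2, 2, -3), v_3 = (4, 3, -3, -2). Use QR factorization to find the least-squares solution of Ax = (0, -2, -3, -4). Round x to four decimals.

q_1 = v_1/‖v_1‖ = (-2, 2, 0, -3)/4.1231 = (-0.4851, 0.4851, 0.0000, -0.7276).
r_{12} = q_1·v_2 = 2.1828.
u_2 = v_2 − 2.1828·q_1 = (3.0588, 0.9412, 2.0000, -1.4118).
‖u_2‖ = 4.0293, so q_2 = (0.7591, 0.2336, 0.4964, -0.3504).
r_{13} = q_1·v_3 = 0.9701; r_{23} = q_2·v_3 = 2.9490.
u_3 = v_3 − 0.9701·q_1 − 2.9490·q_2 = (2.2319, 1.8406, -4.4638, -0.2609).
‖u_3‖ = 5.3256, so q_3 = (0.4191, 0.3456, -0.8382, -0.0490).
Qᵀb = (1.9403, -0.5548, 2.0192).
Back-substitute: x_3 = 2.0192/5.3256 = 0.3792.
x_2 = (-0.5548 − 2.9490·0.3792)/4.0293 = -0.4152.
x_1 = (1.9403 − 2.1828·(-0.4152) − 0.9701·0.3792)/4.1231 = 0.6012.

x = (0.6012, -0.4152, 0.3792)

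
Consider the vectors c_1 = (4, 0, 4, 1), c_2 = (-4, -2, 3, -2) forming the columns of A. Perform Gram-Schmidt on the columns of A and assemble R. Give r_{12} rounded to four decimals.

e_1 = c_1/‖c_1‖ = (4, 0, 4, 1)/5.7446 = (0.6963, 0.0000, 0.6963, 0.1741).
r_{12} = e_1·c_2 = -1.0445.

r_{12} = -1.0445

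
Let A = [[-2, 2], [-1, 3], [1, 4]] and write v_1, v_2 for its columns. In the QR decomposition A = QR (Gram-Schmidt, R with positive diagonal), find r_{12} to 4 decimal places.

r_{12} = -1.2247

q_1 = v_1/‖v_1‖ = (-2, -1, 1)/2.4495 = (-0.8165, -0.4082, 0.4082).
r_{12} = q_1·v_2 = -1.2247.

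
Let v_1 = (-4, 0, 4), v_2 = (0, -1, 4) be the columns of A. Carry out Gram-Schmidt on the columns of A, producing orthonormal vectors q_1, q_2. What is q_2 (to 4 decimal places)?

q_2 = (0.6667, -0.3333, 0.6667)

q_1 = v_1/‖v_1‖ = (-4, 0, 4)/5.6569 = (-0.7071, 0.0000, 0.7071).
r_{12} = q_1·v_2 = 2.8284.
u_2 = v_2 − 2.8284·q_1 = (2.0000, -1.0000, 2.0000).
‖u_2‖ = 3.0000, so q_2 = (0.6667, -0.3333, 0.6667).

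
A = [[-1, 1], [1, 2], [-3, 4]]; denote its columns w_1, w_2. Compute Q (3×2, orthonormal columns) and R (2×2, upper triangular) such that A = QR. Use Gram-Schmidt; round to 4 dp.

Q = [[-0.3015, 0.0000], [0.3015, 0.9487], [-0.9045, 0.3162]], R = [[3.3166, -3.3166], [0.0000, 3.1623]]

e_1 = w_1/‖w_1‖ = (-1, 1, -3)/3.3166 = (-0.3015, 0.3015, -0.9045).
r_{12} = e_1·w_2 = -3.3166.
u_2 = w_2 + 3.3166·e_1 = (0.0000, 3.0000, 1.0000).
‖u_2‖ = 3.1623, so e_2 = (0.0000, 0.9487, 0.3162).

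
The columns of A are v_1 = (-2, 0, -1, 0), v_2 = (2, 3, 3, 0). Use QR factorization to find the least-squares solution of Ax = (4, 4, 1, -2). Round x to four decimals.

x = (-0.6066, 0.8525)

v_1 = (-2, 0, -1, 0); ‖v_1‖ = 2.2361, so e_1 = (-0.8944, 0.0000, -0.4472, 0.0000).
e_1·v_2 = (-0.8944)·2 + 0.0000·3 + (-0.4472)·3 + 0.0000·0 = -3.1305.
u_2 = v_2 + 3.1305·e_1 = (-0.8000, 3.0000, 1.6000, 0.0000).
‖u_2‖ = 3.4928, so e_2 = (-0.2290, 0.8589, 0.4581, 0.0000).
Qᵀb = (-4.0249, 2.9775).
Back-substitute: x_2 = 2.9775/3.4928 = 0.8525.
x_1 = (-4.0249 + 3.1305·0.8525)/2.2361 = -0.6066.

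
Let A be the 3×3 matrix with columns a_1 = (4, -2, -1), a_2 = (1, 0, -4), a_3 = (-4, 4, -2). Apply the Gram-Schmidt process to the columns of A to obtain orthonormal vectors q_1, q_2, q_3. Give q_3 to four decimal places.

q_3 = (0.4674, 0.8763, 0.1168)

q_1 = a_1/‖a_1‖ = (4, -2, -1)/4.5826 = (0.8729, -0.4364, -0.2182).
r_{12} = q_1·a_2 = 1.7457.
u_2 = a_2 − 1.7457·q_1 = (-0.5238, 0.7619, -3.6190).
‖u_2‖ = 3.7353, so q_2 = (-0.1402, 0.2040, -0.9689).
r_{13} = q_1·a_3 = -4.8008; r_{23} = q_2·a_3 = 3.3146.
u_3 = a_3 + 4.8008·q_1 − 3.3146·q_2 = (0.6553, 1.2287, 0.1638).
‖u_3‖ = 1.4021, so q_3 = (0.4674, 0.8763, 0.1168).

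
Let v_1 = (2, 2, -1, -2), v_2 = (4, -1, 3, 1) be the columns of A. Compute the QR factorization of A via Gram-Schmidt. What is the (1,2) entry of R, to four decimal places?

e_1 = v_1/‖v_1‖ = (2, 2, -1, -2)/3.6056 = (0.5547, 0.5547, -0.2774, -0.5547).
r_{12} = e_1·v_2 = 0.2774.

r_{12} = 0.2774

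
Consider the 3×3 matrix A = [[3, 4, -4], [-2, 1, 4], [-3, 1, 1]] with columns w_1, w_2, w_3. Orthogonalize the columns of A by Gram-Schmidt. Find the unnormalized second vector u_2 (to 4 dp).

u_2 = (3.0455, 1.6364, 1.9545)

w_1 = (3, -2, -3); ‖w_1‖ = 4.6904, so q_1 = (0.6396, -0.4264, -0.6396).
q_1·w_2 = 0.6396·4 + (-0.4264)·1 + (-0.6396)·1 = 1.4924.
u_2 = w_2 − 1.4924·q_1 = (3.0455, 1.6364, 1.9545).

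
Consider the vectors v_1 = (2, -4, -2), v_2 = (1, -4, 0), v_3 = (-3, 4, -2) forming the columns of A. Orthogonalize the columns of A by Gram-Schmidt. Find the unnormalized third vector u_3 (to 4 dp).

v_1 = (2, -4, -2); ‖v_1‖ = 4.8990, so q_1 = (0.4082, -0.8165, -0.4082).
q_1·v_2 = 0.4082·1 + (-0.8165)·(-4) + (-0.4082)·0 = 3.6742.
u_2 = v_2 − 3.6742·q_1 = (-0.5000, -1.0000, 1.5000).
‖u_2‖ = 1.8708, so q_2 = (-0.2673, -0.5345, 0.8018).
q_1·v_3 = 0.4082·(-3) + (-0.8165)·4 + (-0.4082)·(-2) = -3.6742; q_2·v_3 = (-0.2673)·(-3) + (-0.5345)·4 + 0.8018·(-2) = -2.9399.
u_3 = v_3 + 3.6742·q_1 + 2.9399·q_2 = (-2.2857, -0.5714, -1.1429).

u_3 = (-2.2857, -0.5714, -1.1429)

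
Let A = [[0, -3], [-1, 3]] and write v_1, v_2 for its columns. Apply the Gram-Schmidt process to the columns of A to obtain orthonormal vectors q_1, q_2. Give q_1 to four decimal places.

q_1 = (0.0000, -1.0000)

q_1 = v_1/‖v_1‖ = (0, -1)/1.0000 = (0.0000, -1.0000).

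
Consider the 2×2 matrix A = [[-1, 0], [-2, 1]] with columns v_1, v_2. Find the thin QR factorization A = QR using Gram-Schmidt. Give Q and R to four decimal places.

v_1 = (-1, -2); ‖v_1‖ = 2.2361, so q_1 = (-0.4472, -0.8944).
q_1·v_2 = (-0.4472)·0 + (-0.8944)·1 = -0.8944.
u_2 = v_2 + 0.8944·q_1 = (-0.4000, 0.2000).
‖u_2‖ = 0.4472, so q_2 = (-0.8944, 0.4472).

Q = [[-0.4472, -0.8944], [-0.8944, 0.4472]], R = [[2.2361, -0.8944], [0.0000, 0.4472]]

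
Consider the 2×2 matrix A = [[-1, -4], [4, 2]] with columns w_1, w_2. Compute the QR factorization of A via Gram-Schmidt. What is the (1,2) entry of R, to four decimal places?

w_1 = (-1, 4); ‖w_1‖ = 4.1231, so q_1 = (-0.2425, 0.9701).
r_{12} = q_1·w_2 = 2.9104.

r_{12} = 2.9104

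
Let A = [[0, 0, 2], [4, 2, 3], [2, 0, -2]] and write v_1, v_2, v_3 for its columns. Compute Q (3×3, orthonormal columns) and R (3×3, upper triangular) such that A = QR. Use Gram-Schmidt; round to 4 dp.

v_1 = (0, 4, 2); ‖v_1‖ = 4.4721, so q_1 = (0.0000, 0.8944, 0.4472).
q_1·v_2 = 0.0000·0 + 0.8944·2 + 0.4472·0 = 1.7889.
u_2 = v_2 − 1.7889·q_1 = (0.0000, 0.4000, -0.8000).
‖u_2‖ = 0.8944, so q_2 = (0.0000, 0.4472, -0.8944).
q_1·v_3 = 0.0000·2 + 0.8944·3 + 0.4472·(-2) = 1.7889; q_2·v_3 = 0.0000·2 + 0.4472·3 + (-0.8944)·(-2) = 3.1305.
u_3 = v_3 − 1.7889·q_1 − 3.1305·q_2 = (2.0000, 0.0000, 0.0000).
‖u_3‖ = 2.0000, so q_3 = (1.0000, 0.0000, 0.0000).

Q = [[0.0000, 0.0000, 1.0000], [0.8944, 0.4472, 0.0000], [0.4472, -0.8944, 0.0000]], R = [[4.4721, 1.7889, 1.7889], [0.0000, 0.8944, 3.1305], [0.0000, 0.0000, 2.0000]]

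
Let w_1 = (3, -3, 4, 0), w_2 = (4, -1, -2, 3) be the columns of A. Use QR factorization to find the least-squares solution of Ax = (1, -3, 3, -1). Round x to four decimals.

w_1 = (3, -3, 4, 0); ‖w_1‖ = 5.8310, so q_1 = (0.5145, -0.5145, 0.6860, 0.0000).
q_1·w_2 = 0.5145·4 + (-0.5145)·(-1) + 0.6860·(-2) + 0.0000·3 = 1.2005.
u_2 = w_2 − 1.2005·q_1 = (3.3824, -0.3824, -2.8235, 3.0000).
‖u_2‖ = 5.3440, so q_2 = (0.6329, -0.0715, -0.5284, 0.5614).
Qᵀb = (4.1160, -1.2989).
Back-substitute: x_2 = -1.2989/5.3440 = -0.2430.
x_1 = (4.1160 − 1.2005·(-0.2430))/5.8310 = 0.7559.

x = (0.7559, -0.2430)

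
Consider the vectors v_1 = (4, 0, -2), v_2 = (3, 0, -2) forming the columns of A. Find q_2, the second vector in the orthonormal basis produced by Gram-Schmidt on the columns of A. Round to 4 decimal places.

q_2 = (-0.4472, 0.0000, -0.8944)

q_1 = v_1/‖v_1‖ = (4, 0, -2)/4.4721 = (0.8944, 0.0000, -0.4472).
r_{12} = q_1·v_2 = 3.5777.
u_2 = v_2 − 3.5777·q_1 = (-0.2000, 0.0000, -0.4000).
‖u_2‖ = 0.4472, so q_2 = (-0.4472, 0.0000, -0.8944).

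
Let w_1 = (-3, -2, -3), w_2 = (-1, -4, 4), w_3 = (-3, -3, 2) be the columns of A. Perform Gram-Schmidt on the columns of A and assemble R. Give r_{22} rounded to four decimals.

r_{22} = 5.7406

w_1 = (-3, -2, -3); ‖w_1‖ = 4.6904, so e_1 = (-0.6396, -0.4264, -0.6396).
e_1·w_2 = (-0.6396)·(-1) + (-0.4264)·(-4) + (-0.6396)·4 = -0.2132.
u_2 = w_2 + 0.2132·e_1 = (-1.1364, -4.0909, 3.8636).
r_{22} = ‖u_2‖ = 5.7406.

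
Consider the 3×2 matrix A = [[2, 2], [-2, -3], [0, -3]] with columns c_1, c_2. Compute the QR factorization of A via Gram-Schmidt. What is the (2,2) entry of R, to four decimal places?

c_1 = (2, -2, 0); ‖c_1‖ = 2.8284, so q_1 = (0.7071, -0.7071, 0.0000).
q_1·c_2 = 0.7071·2 + (-0.7071)·(-3) + 0.0000·(-3) = 3.5355.
u_2 = c_2 − 3.5355·q_1 = (-0.5000, -0.5000, -3.0000).
r_{22} = ‖u_2‖ = 3.0822.

r_{22} = 3.0822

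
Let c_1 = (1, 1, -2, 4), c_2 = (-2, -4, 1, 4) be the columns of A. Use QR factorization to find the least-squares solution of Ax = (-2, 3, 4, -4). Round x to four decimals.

c_1 = (1, 1, -2, 4); ‖c_1‖ = 4.6904, so e_1 = (0.2132, 0.2132, -0.4264, 0.8528).
e_1·c_2 = 0.2132·(-2) + 0.2132·(-4) + (-0.4264)·1 + 0.8528·4 = 1.7056.
u_2 = c_2 − 1.7056·e_1 = (-2.3636, -4.3636, 1.7273, 2.5455).
‖u_2‖ = 5.8387, so e_2 = (-0.4048, -0.7474, 0.2958, 0.4360).
Qᵀb = (-4.9036, -1.9930).
Back-substitute: x_2 = -1.9930/5.8387 = -0.3413.
x_1 = (-4.9036 − 1.7056·(-0.3413))/4.6904 = -0.9213.

x = (-0.9213, -0.3413)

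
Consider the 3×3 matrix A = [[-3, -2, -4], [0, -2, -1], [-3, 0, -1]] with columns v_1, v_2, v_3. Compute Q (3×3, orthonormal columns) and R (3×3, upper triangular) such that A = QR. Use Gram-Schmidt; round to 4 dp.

Q = [[-0.7071, -0.4082, -0.5774], [0.0000, -0.8165, 0.5774], [-0.7071, 0.4082, 0.5774]], R = [[4.2426, 1.4142, 3.5355], [0.0000, 2.4495, 2.0412], [0.0000, 0.0000, 1.1547]]

v_1 = (-3, 0, -3); ‖v_1‖ = 4.2426, so q_1 = (-0.7071, 0.0000, -0.7071).
q_1·v_2 = (-0.7071)·(-2) + 0.0000·(-2) + (-0.7071)·0 = 1.4142.
u_2 = v_2 − 1.4142·q_1 = (-1.0000, -2.0000, 1.0000).
‖u_2‖ = 2.4495, so q_2 = (-0.4082, -0.8165, 0.4082).
q_1·v_3 = (-0.7071)·(-4) + 0.0000·(-1) + (-0.7071)·(-1) = 3.5355; q_2·v_3 = (-0.4082)·(-4) + (-0.8165)·(-1) + 0.4082·(-1) = 2.0412.
u_3 = v_3 − 3.5355·q_1 − 2.0412·q_2 = (-0.6667, 0.6667, 0.6667).
‖u_3‖ = 1.1547, so q_3 = (-0.5774, 0.5774, 0.5774).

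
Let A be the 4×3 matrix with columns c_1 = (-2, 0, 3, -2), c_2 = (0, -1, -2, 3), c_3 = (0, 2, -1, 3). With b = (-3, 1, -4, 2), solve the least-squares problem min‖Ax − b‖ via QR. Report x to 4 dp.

q_1 = c_1/‖c_1‖ = (-2, 0, 3, -2)/4.1231 = (-0.4851, 0.0000, 0.7276, -0.4851).
r_{12} = q_1·c_2 = -2.9104.
u_2 = c_2 + 2.9104·q_1 = (-1.4118, -1.0000, 0.1176, 1.5882).
‖u_2‖ = 2.3515, so q_2 = (-0.6004, -0.4253, 0.0500, 0.6754).
r_{13} = q_1·c_3 = -2.1828; r_{23} = q_2·c_3 = 1.1257.
u_3 = c_3 + 2.1828·q_1 − 1.1257·q_2 = (-0.3830, 2.4787, 0.5319, 1.1809).
‖u_3‖ = 2.8228, so q_3 = (-0.1357, 0.8781, 0.1884, 0.4183).
Qᵀb = (-2.4254, 2.5266, 1.3680).
Back-substitute: x_3 = 1.3680/2.8228 = 0.4846.
x_2 = (2.5266 − 1.1257·0.4846)/2.3515 = 0.8425.
x_1 = (-2.4254 + 2.9104·0.8425 + 2.1828·0.4846)/4.1231 = 0.2630.

x = (0.2630, 0.8425, 0.4846)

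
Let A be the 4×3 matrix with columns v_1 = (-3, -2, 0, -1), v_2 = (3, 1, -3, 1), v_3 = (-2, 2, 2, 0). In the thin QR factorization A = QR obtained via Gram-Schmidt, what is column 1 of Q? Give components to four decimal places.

e_1 = (-0.8018, -0.5345, 0.0000, -0.2673)

v_1 = (-3, -2, 0, -1); ‖v_1‖ = 3.7417, so e_1 = (-0.8018, -0.5345, 0.0000, -0.2673).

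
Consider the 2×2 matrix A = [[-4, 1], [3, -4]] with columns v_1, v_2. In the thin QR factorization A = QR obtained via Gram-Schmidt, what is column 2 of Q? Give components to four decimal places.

e_2 = (-0.6000, -0.8000)

v_1 = (-4, 3); ‖v_1‖ = 5.0000, so e_1 = (-0.8000, 0.6000).
e_1·v_2 = (-0.8000)·1 + 0.6000·(-4) = -3.2000.
u_2 = v_2 + 3.2000·e_1 = (-1.5600, -2.0800).
‖u_2‖ = 2.6000, so e_2 = (-0.6000, -0.8000).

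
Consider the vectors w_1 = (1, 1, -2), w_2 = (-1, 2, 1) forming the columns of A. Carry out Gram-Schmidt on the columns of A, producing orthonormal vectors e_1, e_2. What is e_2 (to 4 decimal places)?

w_1 = (1, 1, -2); ‖w_1‖ = 2.4495, so e_1 = (0.4082, 0.4082, -0.8165).
e_1·w_2 = 0.4082·(-1) + 0.4082·2 + (-0.8165)·1 = -0.4082.
u_2 = w_2 + 0.4082·e_1 = (-0.8333, 2.1667, 0.6667).
‖u_2‖ = 2.4152, so e_2 = (-0.3450, 0.8971, 0.2760).

e_2 = (-0.3450, 0.8971, 0.2760)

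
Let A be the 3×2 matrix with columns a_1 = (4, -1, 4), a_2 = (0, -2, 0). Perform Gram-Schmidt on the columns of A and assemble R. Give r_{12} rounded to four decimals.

a_1 = (4, -1, 4); ‖a_1‖ = 5.7446, so q_1 = (0.6963, -0.1741, 0.6963).
r_{12} = q_1·a_2 = 0.3482.

r_{12} = 0.3482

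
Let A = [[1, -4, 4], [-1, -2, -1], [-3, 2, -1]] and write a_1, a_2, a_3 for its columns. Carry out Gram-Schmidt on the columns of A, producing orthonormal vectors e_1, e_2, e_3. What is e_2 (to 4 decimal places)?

e_2 = (-0.7675, -0.6396, -0.0426)

a_1 = (1, -1, -3); ‖a_1‖ = 3.3166, so e_1 = (0.3015, -0.3015, -0.9045).
e_1·a_2 = 0.3015·(-4) + (-0.3015)·(-2) + (-0.9045)·2 = -2.4121.
u_2 = a_2 + 2.4121·e_1 = (-3.2727, -2.7273, -0.1818).
‖u_2‖ = 4.2640, so e_2 = (-0.7675, -0.6396, -0.0426).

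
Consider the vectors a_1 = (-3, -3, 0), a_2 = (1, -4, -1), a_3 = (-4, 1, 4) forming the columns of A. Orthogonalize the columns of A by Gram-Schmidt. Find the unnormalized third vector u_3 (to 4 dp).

a_1 = (-3, -3, 0); ‖a_1‖ = 4.2426, so q_1 = (-0.7071, -0.7071, 0.0000).
q_1·a_2 = (-0.7071)·1 + (-0.7071)·(-4) + 0.0000·(-1) = 2.1213.
u_2 = a_2 − 2.1213·q_1 = (2.5000, -2.5000, -1.0000).
‖u_2‖ = 3.6742, so q_2 = (0.6804, -0.6804, -0.2722).
q_1·a_3 = (-0.7071)·(-4) + (-0.7071)·1 + 0.0000·4 = 2.1213; q_2·a_3 = 0.6804·(-4) + (-0.6804)·1 + (-0.2722)·4 = -4.4907.
u_3 = a_3 − 2.1213·q_1 + 4.4907·q_2 = (0.5556, -0.5556, 2.7778).

u_3 = (0.5556, -0.5556, 2.7778)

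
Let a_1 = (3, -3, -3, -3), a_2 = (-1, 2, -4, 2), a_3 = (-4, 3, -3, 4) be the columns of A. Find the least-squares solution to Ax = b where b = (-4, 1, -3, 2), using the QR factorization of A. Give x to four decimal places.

a_1 = (3, -3, -3, -3); ‖a_1‖ = 6.0000, so e_1 = (0.5000, -0.5000, -0.5000, -0.5000).
e_1·a_2 = 0.5000·(-1) + (-0.5000)·2 + (-0.5000)·(-4) + (-0.5000)·2 = -0.5000.
u_2 = a_2 + 0.5000·e_1 = (-0.7500, 1.7500, -4.2500, 1.7500).
‖u_2‖ = 4.9749, so e_2 = (-0.1508, 0.3518, -0.8543, 0.3518).
e_1·a_3 = 0.5000·(-4) + (-0.5000)·3 + (-0.5000)·(-3) + (-0.5000)·4 = -4.0000; e_2·a_3 = (-0.1508)·(-4) + 0.3518·3 + (-0.8543)·(-3) + 0.3518·4 = 5.6282.
u_3 = a_3 + 4.0000·e_1 − 5.6282·e_2 = (-1.1515, -0.9798, -0.1919, 0.0202).
‖u_3‖ = 1.5242, so e_3 = (-0.7555, -0.6428, -0.1259, 0.0133).
Qᵀb = (-2.0000, 4.2212, 2.7833).
Back-substitute: x_3 = 2.7833/1.5242 = 1.8261.
x_2 = (4.2212 − 5.6282·1.8261)/4.9749 = -1.2174.
x_1 = (-2.0000 + 0.5000·(-1.2174) + 4.0000·1.8261)/6.0000 = 0.7826.

x = (0.7826, -1.2174, 1.8261)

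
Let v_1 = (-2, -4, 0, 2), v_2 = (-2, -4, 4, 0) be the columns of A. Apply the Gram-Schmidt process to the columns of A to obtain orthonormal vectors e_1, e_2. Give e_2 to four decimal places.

e_2 = (-0.0758, -0.1516, 0.9097, -0.3790)

e_1 = v_1/‖v_1‖ = (-2, -4, 0, 2)/4.8990 = (-0.4082, -0.8165, 0.0000, 0.4082).
r_{12} = e_1·v_2 = 4.0825.
u_2 = v_2 − 4.0825·e_1 = (-0.3333, -0.6667, 4.0000, -1.6667).
‖u_2‖ = 4.3970, so e_2 = (-0.0758, -0.1516, 0.9097, -0.3790).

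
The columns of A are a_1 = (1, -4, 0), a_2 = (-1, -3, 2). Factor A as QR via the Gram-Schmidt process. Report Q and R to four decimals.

a_1 = (1, -4, 0); ‖a_1‖ = 4.1231, so q_1 = (0.2425, -0.9701, 0.0000).
q_1·a_2 = 0.2425·(-1) + (-0.9701)·(-3) + 0.0000·2 = 2.6679.
u_2 = a_2 − 2.6679·q_1 = (-1.6471, -0.4118, 2.0000).
‖u_2‖ = 2.6234, so q_2 = (-0.6278, -0.1570, 0.7624).

Q = [[0.2425, -0.6278], [-0.9701, -0.1570], [0.0000, 0.7624]], R = [[4.1231, 2.6679], [0.0000, 2.6234]]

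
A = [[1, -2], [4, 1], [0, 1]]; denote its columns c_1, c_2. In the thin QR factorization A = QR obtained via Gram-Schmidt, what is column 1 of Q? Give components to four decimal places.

q_1 = (0.2425, 0.9701, 0.0000)

q_1 = c_1/‖c_1‖ = (1, 4, 0)/4.1231 = (0.2425, 0.9701, 0.0000).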